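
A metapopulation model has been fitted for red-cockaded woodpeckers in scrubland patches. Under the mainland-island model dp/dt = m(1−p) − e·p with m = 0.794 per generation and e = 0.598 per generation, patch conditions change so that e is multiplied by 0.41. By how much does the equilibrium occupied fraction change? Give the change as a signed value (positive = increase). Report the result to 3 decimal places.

Before: p* = 0.794/(0.794+0.598) = 0.5704.
After: m = 0.794, e = 0.24518; p* = 0.794/1.0392 = 0.7641.
Δp* = 0.7641 − 0.5704 = +0.1937.

0.194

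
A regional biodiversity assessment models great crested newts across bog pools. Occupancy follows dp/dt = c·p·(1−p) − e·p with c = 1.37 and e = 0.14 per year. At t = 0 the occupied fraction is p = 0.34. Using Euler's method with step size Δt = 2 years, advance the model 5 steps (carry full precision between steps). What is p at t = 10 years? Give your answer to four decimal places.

Update rule: p ← p + [c·p·(1−p) − e·p]·Δt with Δt = 2.
step 1: Δp = +0.51966, p = 0.85966
step 2: Δp = +0.08987, p = 0.94953
step 3: Δp = -0.13455, p = 0.81498
step 4: Δp = +0.18497, p = 0.99995
step 5: Δp = -0.27984, p = 0.72011

0.7201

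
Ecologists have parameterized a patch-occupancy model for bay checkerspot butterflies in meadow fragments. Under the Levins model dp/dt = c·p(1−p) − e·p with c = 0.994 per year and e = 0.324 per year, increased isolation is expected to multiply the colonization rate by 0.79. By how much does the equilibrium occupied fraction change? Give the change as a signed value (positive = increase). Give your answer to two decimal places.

Before: p* = 1 − 0.324/0.994 = 0.6740.
After the change, c = 0.78526, e = 0.324, so p* = 1 − 0.324/0.78526 = 0.5874.
Δp* = 0.5874 − 0.6740 = -0.0866.

-0.09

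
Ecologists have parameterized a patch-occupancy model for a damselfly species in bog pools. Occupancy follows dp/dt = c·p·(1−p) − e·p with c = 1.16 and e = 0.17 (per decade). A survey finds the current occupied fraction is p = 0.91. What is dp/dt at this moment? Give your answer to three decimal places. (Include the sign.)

-0.060

Colonization term: c·p·(1−p) = 1.16×0.91×0.0900 = 0.09500.
Extinction term: e·p = 0.15470.
dp/dt = 0.09500 − 0.15470 = -0.05970.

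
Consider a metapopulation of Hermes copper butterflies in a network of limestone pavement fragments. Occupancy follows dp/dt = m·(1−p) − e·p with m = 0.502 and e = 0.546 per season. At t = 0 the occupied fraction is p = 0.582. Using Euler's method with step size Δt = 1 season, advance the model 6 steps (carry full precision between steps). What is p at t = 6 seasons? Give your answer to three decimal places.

0.479

Update rule: p ← p + [m·(1−p) − e·p]·Δt with Δt = 1.
  1  |  dp/dt·Δt = -0.107936  |  p_1 = 0.474064
  2  |  dp/dt·Δt = +0.005181  |  p_2 = 0.479245
  3  |  dp/dt·Δt = -0.000249  |  p_3 = 0.478996
  4  |  dp/dt·Δt = +0.000012  |  p_4 = 0.479008
  5  |  dp/dt·Δt = -0.000001  |  p_5 = 0.479008
  6  |  dp/dt·Δt = +0.000000  |  p_6 = 0.479008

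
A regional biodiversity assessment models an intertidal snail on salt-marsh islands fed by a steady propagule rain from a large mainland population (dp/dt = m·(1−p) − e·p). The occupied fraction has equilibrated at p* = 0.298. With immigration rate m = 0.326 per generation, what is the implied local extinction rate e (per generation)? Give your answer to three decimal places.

0.768

At equilibrium m(1−p*) = e·p*, so e = m(1−p*)/p*.
e = 0.326 × 0.7020 / 0.298 = 0.7680.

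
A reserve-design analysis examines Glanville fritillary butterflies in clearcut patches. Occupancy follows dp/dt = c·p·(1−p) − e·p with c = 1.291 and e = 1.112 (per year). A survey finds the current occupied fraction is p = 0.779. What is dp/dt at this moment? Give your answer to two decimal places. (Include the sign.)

Colonization term: c·p·(1−p) = 1.291×0.779×0.2210 = 0.22226.
Extinction term: e·p = 0.86625.
dp/dt = 0.22226 − 0.86625 = -0.64399.

-0.64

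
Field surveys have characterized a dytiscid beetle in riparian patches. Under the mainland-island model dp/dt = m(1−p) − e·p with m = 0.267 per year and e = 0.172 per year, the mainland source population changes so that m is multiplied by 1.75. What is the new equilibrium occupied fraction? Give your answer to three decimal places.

0.731

Before: p* = 0.267/(0.267+0.172) = 0.6082.
After: m = 0.46725, e = 0.172; p* = 0.46725/0.6393 = 0.7309.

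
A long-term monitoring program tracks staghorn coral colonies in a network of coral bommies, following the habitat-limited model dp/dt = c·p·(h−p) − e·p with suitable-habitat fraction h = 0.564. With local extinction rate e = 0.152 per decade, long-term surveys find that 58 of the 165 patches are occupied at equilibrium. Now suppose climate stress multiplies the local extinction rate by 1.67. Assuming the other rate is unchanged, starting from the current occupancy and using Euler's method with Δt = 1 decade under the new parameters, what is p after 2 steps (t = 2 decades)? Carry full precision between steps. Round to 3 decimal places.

Observed p* = 58/165 = 0.35152.
Balance c(h−p*) = e gives c = e/(0.564 − 0.35152) = 0.152/0.21248 = 0.71535.
Starting from p₀ = 0.35152; update p ← p + (dp/dt)·Δt with the new parameters.
p: 0.35152 → 0.31572  (Δp = -0.03580)
p: 0.31572 → 0.29165  (Δp = -0.02407)

0.292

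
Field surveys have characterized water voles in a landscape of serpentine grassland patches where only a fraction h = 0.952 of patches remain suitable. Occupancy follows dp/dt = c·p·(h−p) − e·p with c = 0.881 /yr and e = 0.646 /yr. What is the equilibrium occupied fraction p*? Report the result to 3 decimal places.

Setting dp/dt = 0 and dividing by p* gives c·(h−p*) = e.
So p* = h − e/c = 0.952 − 0.646/0.881 = 0.952 − 0.7333 = 0.2187.

0.219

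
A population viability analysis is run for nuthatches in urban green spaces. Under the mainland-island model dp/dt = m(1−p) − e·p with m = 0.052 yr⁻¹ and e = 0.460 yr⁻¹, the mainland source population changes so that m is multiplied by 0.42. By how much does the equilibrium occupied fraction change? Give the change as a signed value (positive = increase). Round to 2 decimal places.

-0.06

Before: p* = 0.052/(0.052+0.460) = 0.1016.
After: m = 0.02184, e = 0.46; p* = 0.02184/0.4818 = 0.0453.
Δp* = 0.0453 − 0.1016 = -0.0562.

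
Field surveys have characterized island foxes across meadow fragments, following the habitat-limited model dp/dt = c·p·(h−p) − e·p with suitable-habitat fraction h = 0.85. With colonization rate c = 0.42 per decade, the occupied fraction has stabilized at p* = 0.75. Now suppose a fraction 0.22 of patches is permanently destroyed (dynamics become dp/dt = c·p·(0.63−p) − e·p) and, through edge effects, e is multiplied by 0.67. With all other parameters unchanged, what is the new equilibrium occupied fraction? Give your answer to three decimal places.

Balance c(h−p*) = e gives e = 0.42×(0.85 − 0.75000) = 0.04200.
New p* = 0.63 − e/c = 0.63 − 0.02814/0.42000 = 0.56300.

0.563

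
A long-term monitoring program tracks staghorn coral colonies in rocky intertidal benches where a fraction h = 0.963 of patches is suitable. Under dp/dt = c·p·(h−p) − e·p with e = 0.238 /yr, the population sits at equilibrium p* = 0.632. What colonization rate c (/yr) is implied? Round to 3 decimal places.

At equilibrium c(h−p*) = e, so c = e/(h−p*).
c = 0.238/(0.963 − 0.632) = 0.238/0.3310 = 0.7190.

0.719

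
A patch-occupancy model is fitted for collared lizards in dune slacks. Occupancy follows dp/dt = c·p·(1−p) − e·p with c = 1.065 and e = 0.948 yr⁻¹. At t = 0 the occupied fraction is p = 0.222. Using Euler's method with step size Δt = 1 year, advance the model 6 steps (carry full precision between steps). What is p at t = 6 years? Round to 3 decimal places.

Update rule: p ← p + [c·p·(1−p) − e·p]·Δt with Δt = 1.
  1  |  dp/dt·Δt = -0.026513  |  p_1 = 0.195487
  2  |  dp/dt·Δt = -0.017827  |  p_2 = 0.177660
  3  |  dp/dt·Δt = -0.012828  |  p_3 = 0.164831
  4  |  dp/dt·Δt = -0.009650  |  p_4 = 0.155181
  5  |  dp/dt·Δt = -0.007490  |  p_5 = 0.147691
  6  |  dp/dt·Δt = -0.005951  |  p_6 = 0.141740

0.142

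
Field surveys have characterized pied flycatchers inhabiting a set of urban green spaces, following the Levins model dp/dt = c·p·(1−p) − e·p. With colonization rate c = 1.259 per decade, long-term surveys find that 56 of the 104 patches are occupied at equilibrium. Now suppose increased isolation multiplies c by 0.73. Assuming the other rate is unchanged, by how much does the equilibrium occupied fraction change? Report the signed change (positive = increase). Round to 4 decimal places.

Observed p* = 56/104 = 0.53846.
Balance c(1−p*) = e gives e = 1.259×(1 − 0.53846) = 0.58108.
New p* = 1 − e/c = 1 − 0.58108/0.91907 = 0.36775.
Δp* = 0.36775 − 0.53846 = -0.17071.

-0.1707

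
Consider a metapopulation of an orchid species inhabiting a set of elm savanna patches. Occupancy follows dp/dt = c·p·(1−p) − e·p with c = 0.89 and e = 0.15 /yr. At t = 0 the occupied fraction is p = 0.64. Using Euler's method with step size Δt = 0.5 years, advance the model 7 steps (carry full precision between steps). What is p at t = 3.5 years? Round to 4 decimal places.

0.8203

Update rule: p ← p + [c·p·(1−p) − e·p]·Δt with Δt = 0.5.
p: 0.64000 → 0.69453  (Δp = +0.05453)
p: 0.69453 → 0.73685  (Δp = +0.04232)
p: 0.73685 → 0.76787  (Δp = +0.03102)
p: 0.76787 → 0.78960  (Δp = +0.02173)
p: 0.78960 → 0.80431  (Δp = +0.01471)
p: 0.80431 → 0.81403  (Δp = +0.00972)
p: 0.81403 → 0.82034  (Δp = +0.00632)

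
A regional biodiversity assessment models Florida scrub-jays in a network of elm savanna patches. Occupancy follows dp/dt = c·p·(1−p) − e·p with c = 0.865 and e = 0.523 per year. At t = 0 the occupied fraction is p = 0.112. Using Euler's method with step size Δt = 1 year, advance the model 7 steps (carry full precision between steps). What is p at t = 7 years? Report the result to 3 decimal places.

Update rule: p ← p + [c·p·(1−p) − e·p]·Δt with Δt = 1.
step 1: Δp = +0.02745, p = 0.13945
step 2: Δp = +0.03087, p = 0.17032
step 3: Δp = +0.03316, p = 0.20348
step 4: Δp = +0.03378, p = 0.23726
step 5: Δp = +0.03245, p = 0.26971
step 6: Δp = +0.02932, p = 0.29903
step 7: Δp = +0.02492, p = 0.32395

0.324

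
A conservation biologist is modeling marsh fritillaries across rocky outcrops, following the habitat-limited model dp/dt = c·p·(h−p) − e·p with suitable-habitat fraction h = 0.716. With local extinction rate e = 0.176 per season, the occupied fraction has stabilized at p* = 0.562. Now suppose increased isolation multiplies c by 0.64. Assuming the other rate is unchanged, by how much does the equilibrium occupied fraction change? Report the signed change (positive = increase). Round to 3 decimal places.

Balance c(h−p*) = e gives c = e/(0.716 − 0.56200) = 0.176/0.15400 = 1.14286.
New p* = 0.716 − e/c = 0.716 − 0.17600/0.73143 = 0.47538.
Δp* = 0.47538 − 0.56200 = -0.08662.

-0.087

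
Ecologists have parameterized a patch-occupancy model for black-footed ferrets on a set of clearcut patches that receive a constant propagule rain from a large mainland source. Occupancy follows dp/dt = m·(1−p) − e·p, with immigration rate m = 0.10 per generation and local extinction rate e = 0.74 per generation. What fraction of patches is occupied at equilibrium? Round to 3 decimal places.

0.119

Setting dp/dt = 0: m − m·p* = e·p*, so m = (m+e)·p*.
p* = m/(m+e) = 0.10/(0.10+0.74) = 0.10/0.8400 = 0.1190.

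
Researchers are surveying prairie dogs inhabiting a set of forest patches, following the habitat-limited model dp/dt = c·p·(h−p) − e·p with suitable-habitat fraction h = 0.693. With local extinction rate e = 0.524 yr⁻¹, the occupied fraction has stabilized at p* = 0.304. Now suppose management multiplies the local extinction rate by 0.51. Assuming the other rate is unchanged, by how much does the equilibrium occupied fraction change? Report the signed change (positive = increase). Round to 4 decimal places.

0.1906

Balance c(h−p*) = e gives c = e/(0.693 − 0.30400) = 0.524/0.38900 = 1.34704.
New p* = 0.693 − e/c = 0.693 − 0.26724/1.34704 = 0.49461.
Δp* = 0.49461 − 0.30400 = +0.19061.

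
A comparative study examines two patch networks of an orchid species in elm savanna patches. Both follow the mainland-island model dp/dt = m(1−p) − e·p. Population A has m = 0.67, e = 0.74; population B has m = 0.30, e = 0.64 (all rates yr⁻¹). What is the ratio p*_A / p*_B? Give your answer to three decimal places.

A: p*_A = m/(m+e) = 0.67/1.4100 = 0.4752.
B: p*_B = 0.30/0.9400 = 0.3191.
p*_A / p*_B = 0.4752/0.3191 = 1.4889.

1.489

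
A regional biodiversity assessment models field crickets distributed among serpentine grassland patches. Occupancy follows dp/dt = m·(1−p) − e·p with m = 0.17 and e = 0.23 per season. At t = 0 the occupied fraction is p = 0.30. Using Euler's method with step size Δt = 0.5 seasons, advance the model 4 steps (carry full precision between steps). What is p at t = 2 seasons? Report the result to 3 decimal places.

Update rule: p ← p + [m·(1−p) − e·p]·Δt with Δt = 0.5.
step 1: Δp = +0.02500, p = 0.32500
step 2: Δp = +0.02000, p = 0.34500
step 3: Δp = +0.01600, p = 0.36100
step 4: Δp = +0.01280, p = 0.37380

0.374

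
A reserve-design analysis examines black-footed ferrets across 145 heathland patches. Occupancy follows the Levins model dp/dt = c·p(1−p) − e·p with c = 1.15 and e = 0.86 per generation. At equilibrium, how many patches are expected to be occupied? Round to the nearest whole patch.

37

p* = 1 − e/c = 1 − 0.86/1.15 = 0.2522.
Expected occupied patches = N × p* = 145 × 0.2522 = 36.57 ≈ 37.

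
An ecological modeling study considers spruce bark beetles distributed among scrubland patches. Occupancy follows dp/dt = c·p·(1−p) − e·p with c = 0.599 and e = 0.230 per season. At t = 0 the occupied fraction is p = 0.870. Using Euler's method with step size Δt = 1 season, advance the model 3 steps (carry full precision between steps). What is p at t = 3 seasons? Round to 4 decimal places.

Update rule: p ← p + [c·p·(1−p) − e·p]·Δt with Δt = 1.
step 1: Δp = -0.13235, p = 0.73765
step 2: Δp = -0.05374, p = 0.68391
step 3: Δp = -0.02781, p = 0.65610

0.6561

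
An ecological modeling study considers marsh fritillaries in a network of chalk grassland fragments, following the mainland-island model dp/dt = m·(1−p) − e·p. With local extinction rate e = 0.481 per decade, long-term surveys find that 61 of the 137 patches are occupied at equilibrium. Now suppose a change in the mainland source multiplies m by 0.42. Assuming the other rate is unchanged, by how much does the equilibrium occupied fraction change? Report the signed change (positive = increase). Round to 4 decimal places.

Observed p* = 61/137 = 0.44526.
Balance m(1−p*) = e·p* gives m = e·p*/(1−p*) = 0.481×0.44526/0.55474 = 0.38607.
New p* = m/(m+e) = 0.16215/(0.16215+0.48100) = 0.25212.
Δp* = 0.25212 − 0.44526 = -0.19314.

-0.1931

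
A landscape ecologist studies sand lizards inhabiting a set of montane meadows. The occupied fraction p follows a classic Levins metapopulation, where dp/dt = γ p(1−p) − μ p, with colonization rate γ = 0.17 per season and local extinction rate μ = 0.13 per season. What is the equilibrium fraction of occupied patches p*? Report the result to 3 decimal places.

Setting dp/dt = 0 and dividing through by p* gives γ·(1−p*) = μ.
So p* = 1 − μ/γ = 1 − 0.13/0.17 = 1 − 0.7647 = 0.2353.

0.235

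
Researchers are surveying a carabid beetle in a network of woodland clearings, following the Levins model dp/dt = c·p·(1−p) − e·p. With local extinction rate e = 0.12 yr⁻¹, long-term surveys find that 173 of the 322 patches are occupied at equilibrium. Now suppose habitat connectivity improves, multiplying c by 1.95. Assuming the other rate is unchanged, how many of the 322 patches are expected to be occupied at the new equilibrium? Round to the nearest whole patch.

246

Observed p* = 173/322 = 0.53727.
Balance c(1−p*) = e gives c = e/(1 − 0.53727) = 0.12/0.46273 = 0.25933.
New p* = 1 − e/c = 1 − 0.12000/0.50569 = 0.76270.
Expected occupied = 322 × 0.76270 = 245.59 ≈ 246.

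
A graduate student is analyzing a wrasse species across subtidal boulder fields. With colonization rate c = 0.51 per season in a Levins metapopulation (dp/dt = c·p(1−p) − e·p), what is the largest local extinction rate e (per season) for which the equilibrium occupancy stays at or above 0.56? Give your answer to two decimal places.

1 − e/c ≥ 0.56 ⇒ e ≤ c(1 − 0.56) = 0.51 × 0.4400.
e_max = 0.2244.

0.22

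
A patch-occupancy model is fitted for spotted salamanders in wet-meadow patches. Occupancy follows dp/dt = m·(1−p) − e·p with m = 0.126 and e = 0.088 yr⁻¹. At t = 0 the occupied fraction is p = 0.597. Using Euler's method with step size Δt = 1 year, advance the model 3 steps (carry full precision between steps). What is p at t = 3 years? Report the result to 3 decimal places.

Update rule: p ← p + [m·(1−p) − e·p]·Δt with Δt = 1.
p: 0.59700 → 0.59524  (Δp = -0.00176)
p: 0.59524 → 0.59386  (Δp = -0.00138)
p: 0.59386 → 0.59277  (Δp = -0.00109)

0.593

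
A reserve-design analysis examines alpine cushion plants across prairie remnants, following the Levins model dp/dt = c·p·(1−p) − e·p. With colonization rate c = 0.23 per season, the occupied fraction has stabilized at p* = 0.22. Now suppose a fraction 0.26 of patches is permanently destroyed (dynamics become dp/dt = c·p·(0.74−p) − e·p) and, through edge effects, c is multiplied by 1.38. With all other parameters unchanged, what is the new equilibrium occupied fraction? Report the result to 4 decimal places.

0.1748

Balance c(1−p*) = e gives e = 0.23×(1 − 0.22000) = 0.17940.
New p* = 0.74 − e/c = 0.74 − 0.17940/0.31740 = 0.17478.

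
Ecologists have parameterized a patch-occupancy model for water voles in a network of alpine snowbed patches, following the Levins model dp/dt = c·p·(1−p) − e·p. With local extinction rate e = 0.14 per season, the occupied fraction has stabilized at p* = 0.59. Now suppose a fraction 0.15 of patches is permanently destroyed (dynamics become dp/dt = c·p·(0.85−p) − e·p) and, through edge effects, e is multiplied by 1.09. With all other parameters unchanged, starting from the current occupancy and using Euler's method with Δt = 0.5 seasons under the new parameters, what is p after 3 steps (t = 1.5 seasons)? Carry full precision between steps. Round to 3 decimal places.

0.540

Balance c(1−p*) = e gives c = e/(1 − 0.59000) = 0.14/0.41000 = 0.34146.
Starting from p₀ = 0.59000; update p ← p + (dp/dt)·Δt with the new parameters.
step 1: Δp = -0.01883, p = 0.57117
step 2: Δp = -0.01639, p = 0.55478
step 3: Δp = -0.01437, p = 0.54042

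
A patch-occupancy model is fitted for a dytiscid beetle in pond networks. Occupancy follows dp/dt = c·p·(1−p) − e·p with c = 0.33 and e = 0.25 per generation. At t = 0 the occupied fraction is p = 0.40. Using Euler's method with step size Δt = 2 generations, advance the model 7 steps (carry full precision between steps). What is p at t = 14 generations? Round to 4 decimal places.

Update rule: p ← p + [c·p·(1−p) − e·p]·Δt with Δt = 2.
step 1: Δp = -0.04160, p = 0.35840
step 2: Δp = -0.02743, p = 0.33097
step 3: Δp = -0.01934, p = 0.31163
step 4: Δp = -0.01423, p = 0.29739
step 5: Δp = -0.01079, p = 0.28660
step 6: Δp = -0.00836, p = 0.27825
step 7: Δp = -0.00658, p = 0.27167

0.2717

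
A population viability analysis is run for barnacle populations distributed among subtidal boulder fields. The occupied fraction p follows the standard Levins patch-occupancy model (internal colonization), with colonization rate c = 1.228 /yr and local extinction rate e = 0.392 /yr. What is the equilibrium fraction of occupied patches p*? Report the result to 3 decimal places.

0.681

Setting dp/dt = 0 and dividing through by p* gives c·(1−p*) = e.
So p* = 1 − e/c = 1 − 0.392/1.228 = 1 − 0.3192 = 0.6808.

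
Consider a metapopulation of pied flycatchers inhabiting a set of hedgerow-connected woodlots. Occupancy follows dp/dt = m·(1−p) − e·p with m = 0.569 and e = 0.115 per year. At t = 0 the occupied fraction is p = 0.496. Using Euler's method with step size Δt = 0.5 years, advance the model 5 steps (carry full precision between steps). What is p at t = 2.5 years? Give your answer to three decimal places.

0.790

Update rule: p ← p + [m·(1−p) − e·p]·Δt with Δt = 0.5.
step 1: Δp = +0.11487, p = 0.61087
step 2: Δp = +0.07558, p = 0.68645
step 3: Δp = +0.04973, p = 0.73618
step 4: Δp = +0.03272, p = 0.76891
step 5: Δp = +0.02153, p = 0.79044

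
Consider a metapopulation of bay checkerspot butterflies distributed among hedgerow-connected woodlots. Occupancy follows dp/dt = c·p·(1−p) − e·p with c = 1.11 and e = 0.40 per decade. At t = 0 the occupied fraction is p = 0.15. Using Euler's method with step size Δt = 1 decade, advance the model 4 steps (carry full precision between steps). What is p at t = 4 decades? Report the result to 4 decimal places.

Update rule: p ← p + [c·p·(1−p) − e·p]·Δt with Δt = 1.
p: 0.15000 → 0.23153  (Δp = +0.08153)
p: 0.23153 → 0.33641  (Δp = +0.10488)
p: 0.33641 → 0.44964  (Δp = +0.11323)
p: 0.44964 → 0.54447  (Δp = +0.09483)

0.5445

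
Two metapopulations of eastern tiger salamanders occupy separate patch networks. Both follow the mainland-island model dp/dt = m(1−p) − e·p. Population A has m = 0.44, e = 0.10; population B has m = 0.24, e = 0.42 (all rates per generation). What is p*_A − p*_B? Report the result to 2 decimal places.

A: p*_A = m/(m+e) = 0.44/0.5400 = 0.8148.
B: p*_B = 0.24/0.6600 = 0.3636.
p*_A − p*_B = 0.8148 − 0.3636 = 0.4512.

0.45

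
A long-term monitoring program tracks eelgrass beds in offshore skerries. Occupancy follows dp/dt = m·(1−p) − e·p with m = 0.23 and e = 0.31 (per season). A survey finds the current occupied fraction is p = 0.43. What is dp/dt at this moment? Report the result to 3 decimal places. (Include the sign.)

-0.002

Colonization term: m·(1−p) = 0.23×0.5700 = 0.13110.
Extinction term: e·p = 0.13330.
dp/dt = 0.13110 − 0.13330 = -0.00220.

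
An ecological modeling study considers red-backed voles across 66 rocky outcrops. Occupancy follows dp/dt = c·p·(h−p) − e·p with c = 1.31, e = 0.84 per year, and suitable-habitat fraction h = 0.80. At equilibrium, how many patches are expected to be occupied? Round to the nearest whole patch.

10

p* = h − e/c = 0.80 − 0.6412 = 0.1588.
Expected occupied patches = N × p* = 66 × 0.1588 = 10.48 ≈ 10.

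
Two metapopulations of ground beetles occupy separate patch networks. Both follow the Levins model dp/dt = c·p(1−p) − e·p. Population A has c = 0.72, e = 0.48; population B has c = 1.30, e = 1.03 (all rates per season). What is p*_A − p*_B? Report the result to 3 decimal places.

A: p*_A = 1 − 0.48/0.72 = 0.3333.
B: p*_B = 1 − 1.03/1.30 = 0.2077.
p*_A − p*_B = 0.3333 − 0.2077 = 0.1256.

0.126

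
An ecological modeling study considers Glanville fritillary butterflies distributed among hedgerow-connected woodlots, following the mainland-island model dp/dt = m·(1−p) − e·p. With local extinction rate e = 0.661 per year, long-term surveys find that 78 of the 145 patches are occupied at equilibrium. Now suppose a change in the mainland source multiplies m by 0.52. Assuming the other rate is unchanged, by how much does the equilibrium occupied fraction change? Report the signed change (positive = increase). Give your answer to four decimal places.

Observed p* = 78/145 = 0.53793.
Balance m(1−p*) = e·p* gives m = e·p*/(1−p*) = 0.661×0.53793/0.46207 = 0.76952.
New p* = m/(m+e) = 0.40015/(0.40015+0.66100) = 0.37709.
Δp* = 0.37709 − 0.53793 = -0.16084.

-0.1608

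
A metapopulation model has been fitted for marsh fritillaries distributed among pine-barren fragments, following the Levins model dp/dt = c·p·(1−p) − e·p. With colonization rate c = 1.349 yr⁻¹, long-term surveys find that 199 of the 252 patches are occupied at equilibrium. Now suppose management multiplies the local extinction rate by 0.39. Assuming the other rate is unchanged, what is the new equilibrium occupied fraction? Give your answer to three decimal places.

Observed p* = 199/252 = 0.78968.
Balance c(1−p*) = e gives e = 1.349×(1 − 0.78968) = 0.28372.
New p* = 1 − e/c = 1 − 0.11065/1.34900 = 0.91798.

0.918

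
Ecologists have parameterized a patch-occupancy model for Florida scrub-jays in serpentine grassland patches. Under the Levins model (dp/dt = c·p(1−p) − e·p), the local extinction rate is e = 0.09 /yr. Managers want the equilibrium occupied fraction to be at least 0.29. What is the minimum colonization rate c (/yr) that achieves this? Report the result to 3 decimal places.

p* = 1 − e/c ≥ 0.29 requires e/c ≤ 0.7100, i.e. c ≥ e/0.7100.
c_min = 0.09/0.7100 = 0.1268.

0.127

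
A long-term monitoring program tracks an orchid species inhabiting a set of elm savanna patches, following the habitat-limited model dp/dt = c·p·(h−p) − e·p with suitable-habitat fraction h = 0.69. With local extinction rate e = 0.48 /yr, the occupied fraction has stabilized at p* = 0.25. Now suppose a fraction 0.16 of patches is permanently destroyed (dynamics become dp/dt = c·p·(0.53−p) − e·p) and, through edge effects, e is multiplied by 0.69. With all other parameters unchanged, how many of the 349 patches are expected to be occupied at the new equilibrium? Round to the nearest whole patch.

Balance c(h−p*) = e gives c = e/(0.69 − 0.25000) = 0.48/0.44000 = 1.09091.
New p* = 0.53 − e/c = 0.53 − 0.33120/1.09091 = 0.22640.
Expected occupied = 349 × 0.22640 = 79.01 ≈ 79.

79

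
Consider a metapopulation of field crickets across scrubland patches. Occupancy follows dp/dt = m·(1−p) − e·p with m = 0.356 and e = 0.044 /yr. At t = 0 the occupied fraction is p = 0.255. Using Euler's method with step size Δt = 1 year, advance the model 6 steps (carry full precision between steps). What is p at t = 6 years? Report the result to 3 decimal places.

0.860

Update rule: p ← p + [m·(1−p) − e·p]·Δt with Δt = 1.
t = 1: p = 0.25500 + (+0.25400) = 0.50900
t = 2: p = 0.50900 + (+0.15240) = 0.66140
t = 3: p = 0.66140 + (+0.09144) = 0.75284
t = 4: p = 0.75284 + (+0.05486) = 0.80770
t = 5: p = 0.80770 + (+0.03292) = 0.84062
t = 6: p = 0.84062 + (+0.01975) = 0.86037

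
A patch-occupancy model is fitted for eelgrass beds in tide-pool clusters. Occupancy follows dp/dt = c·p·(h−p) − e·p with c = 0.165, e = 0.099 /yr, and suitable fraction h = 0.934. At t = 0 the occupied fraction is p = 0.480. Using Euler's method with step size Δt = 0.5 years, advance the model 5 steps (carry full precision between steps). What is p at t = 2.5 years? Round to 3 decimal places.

0.454

Update rule: p ← p + [c·p·(h−p) − e·p]·Δt with Δt = 0.5.
step 1: Δp = -0.00578, p = 0.47422
step 2: Δp = -0.00549, p = 0.46873
step 3: Δp = -0.00521, p = 0.46352
step 4: Δp = -0.00495, p = 0.45857
step 5: Δp = -0.00471, p = 0.45386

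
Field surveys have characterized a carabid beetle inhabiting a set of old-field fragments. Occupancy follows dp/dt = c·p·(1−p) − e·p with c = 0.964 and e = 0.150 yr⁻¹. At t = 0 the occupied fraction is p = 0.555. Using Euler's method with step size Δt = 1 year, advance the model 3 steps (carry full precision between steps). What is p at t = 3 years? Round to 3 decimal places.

Update rule: p ← p + [c·p·(1−p) − e·p]·Δt with Δt = 1.
step 1: Δp = +0.15483, p = 0.70983
step 2: Δp = +0.09208, p = 0.80191
step 3: Δp = +0.03284, p = 0.83476

0.835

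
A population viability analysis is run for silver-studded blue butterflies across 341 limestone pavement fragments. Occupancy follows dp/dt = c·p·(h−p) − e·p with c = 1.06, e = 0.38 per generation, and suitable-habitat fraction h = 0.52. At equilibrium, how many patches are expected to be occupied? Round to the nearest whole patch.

p* = h − e/c = 0.52 − 0.3585 = 0.1615.
Expected occupied patches = N × p* = 341 × 0.1615 = 55.07 ≈ 55.

55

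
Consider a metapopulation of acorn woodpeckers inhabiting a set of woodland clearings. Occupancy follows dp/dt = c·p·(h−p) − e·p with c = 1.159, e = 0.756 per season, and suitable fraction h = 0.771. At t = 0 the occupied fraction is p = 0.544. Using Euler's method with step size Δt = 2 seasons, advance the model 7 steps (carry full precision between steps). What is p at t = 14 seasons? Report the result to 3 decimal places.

Update rule: p ← p + [c·p·(h−p) − e·p]·Δt with Δt = 2.
t = 2: p = 0.54400 + (-0.53628) = 0.00772
t = 4: p = 0.00772 + (+0.00199) = 0.00970
t = 6: p = 0.00970 + (+0.00245) = 0.01215
t = 8: p = 0.01215 + (+0.00300) = 0.01516
t = 10: p = 0.01516 + (+0.00364) = 0.01879
t = 12: p = 0.01879 + (+0.00435) = 0.02315
t = 14: p = 0.02315 + (+0.00513) = 0.02828

0.028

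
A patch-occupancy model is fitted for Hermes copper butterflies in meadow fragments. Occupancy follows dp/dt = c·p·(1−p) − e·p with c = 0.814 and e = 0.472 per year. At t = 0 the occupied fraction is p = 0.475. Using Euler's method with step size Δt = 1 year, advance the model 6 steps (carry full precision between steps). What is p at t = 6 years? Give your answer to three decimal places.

0.424

Update rule: p ← p + [c·p·(1−p) − e·p]·Δt with Δt = 1.
t = 1: p = 0.47500 + (-0.02121) = 0.45379
t = 2: p = 0.45379 + (-0.01243) = 0.44136
t = 3: p = 0.44136 + (-0.00762) = 0.43374
t = 4: p = 0.43374 + (-0.00480) = 0.42894
t = 5: p = 0.42894 + (-0.00307) = 0.42587
t = 6: p = 0.42587 + (-0.00198) = 0.42389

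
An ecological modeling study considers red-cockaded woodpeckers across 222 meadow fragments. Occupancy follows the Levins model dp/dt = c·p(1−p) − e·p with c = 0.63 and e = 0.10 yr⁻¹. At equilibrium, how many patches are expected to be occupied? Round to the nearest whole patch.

p* = 1 − e/c = 1 − 0.10/0.63 = 0.8413.
Expected occupied patches = N × p* = 222 × 0.8413 = 186.76 ≈ 187.

187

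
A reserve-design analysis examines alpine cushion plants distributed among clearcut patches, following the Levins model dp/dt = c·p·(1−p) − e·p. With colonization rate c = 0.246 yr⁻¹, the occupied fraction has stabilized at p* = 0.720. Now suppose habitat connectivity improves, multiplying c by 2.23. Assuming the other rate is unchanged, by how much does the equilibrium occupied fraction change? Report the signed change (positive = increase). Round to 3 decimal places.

0.154

Balance c(1−p*) = e gives e = 0.246×(1 − 0.72000) = 0.06888.
New p* = 1 − e/c = 1 − 0.06888/0.54858 = 0.87444.
Δp* = 0.87444 − 0.72000 = +0.15444.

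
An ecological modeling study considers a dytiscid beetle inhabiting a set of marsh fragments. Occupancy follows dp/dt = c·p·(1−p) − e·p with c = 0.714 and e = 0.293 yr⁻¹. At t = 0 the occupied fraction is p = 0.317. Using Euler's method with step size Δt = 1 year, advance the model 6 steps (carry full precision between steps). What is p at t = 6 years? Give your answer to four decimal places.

0.5630

Update rule: p ← p + [c·p·(1−p) − e·p]·Δt with Δt = 1.
step 1: Δp = +0.06171, p = 0.37871
step 2: Δp = +0.05703, p = 0.43574
step 3: Δp = +0.04788, p = 0.48362
step 4: Δp = +0.03661, p = 0.52023
step 5: Δp = +0.02578, p = 0.54601
step 6: Δp = +0.01701, p = 0.56302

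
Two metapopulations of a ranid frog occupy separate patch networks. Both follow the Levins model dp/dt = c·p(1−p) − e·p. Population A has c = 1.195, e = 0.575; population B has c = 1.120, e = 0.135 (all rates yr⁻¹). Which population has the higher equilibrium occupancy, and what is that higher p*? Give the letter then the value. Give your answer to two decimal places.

B, 0.88

A: p*_A = 1 − 0.575/1.195 = 0.5188.
B: p*_B = 1 − 0.135/1.120 = 0.8795.
B is higher at 0.8795.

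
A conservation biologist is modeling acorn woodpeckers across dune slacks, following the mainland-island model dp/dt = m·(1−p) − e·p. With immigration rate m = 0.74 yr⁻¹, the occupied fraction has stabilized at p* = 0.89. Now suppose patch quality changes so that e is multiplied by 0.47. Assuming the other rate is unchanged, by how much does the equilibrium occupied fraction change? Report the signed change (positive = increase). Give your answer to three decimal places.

Balance m(1−p*) = e·p* gives e = m(1−p*)/p* = 0.74×0.11000/0.89000 = 0.09146.
New p* = m/(m+e) = 0.74000/(0.74000+0.04299) = 0.94510.
Δp* = 0.94510 − 0.89000 = +0.05510.

0.055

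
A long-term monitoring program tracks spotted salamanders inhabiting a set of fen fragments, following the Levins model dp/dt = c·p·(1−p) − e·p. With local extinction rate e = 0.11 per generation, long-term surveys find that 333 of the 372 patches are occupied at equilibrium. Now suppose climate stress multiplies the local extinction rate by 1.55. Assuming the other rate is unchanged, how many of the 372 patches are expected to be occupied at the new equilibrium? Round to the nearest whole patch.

Observed p* = 333/372 = 0.89516.
Balance c(1−p*) = e gives c = e/(1 − 0.89516) = 0.11/0.10484 = 1.04922.
New p* = 1 − e/c = 1 − 0.17050/1.04922 = 0.83750.
Expected occupied = 372 × 0.83750 = 311.55 ≈ 312.

312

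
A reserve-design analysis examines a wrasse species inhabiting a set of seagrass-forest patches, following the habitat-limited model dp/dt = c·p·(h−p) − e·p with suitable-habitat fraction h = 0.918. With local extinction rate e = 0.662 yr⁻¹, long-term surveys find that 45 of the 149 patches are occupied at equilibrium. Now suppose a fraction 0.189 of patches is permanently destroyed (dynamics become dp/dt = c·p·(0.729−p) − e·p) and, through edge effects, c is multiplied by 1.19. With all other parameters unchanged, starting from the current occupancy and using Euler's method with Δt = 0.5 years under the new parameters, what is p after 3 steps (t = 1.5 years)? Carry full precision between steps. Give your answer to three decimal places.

0.261

Observed p* = 45/149 = 0.30201.
Balance c(h−p*) = e gives c = e/(0.918 − 0.30201) = 0.662/0.61599 = 1.07470.
Starting from p₀ = 0.30201; update p ← p + (dp/dt)·Δt with the new parameters.
t = 0.5: p = 0.30201 + (-0.01751) = 0.28451
t = 1: p = 0.28451 + (-0.01331) = 0.27120
t = 1.5: p = 0.27120 + (-0.01038) = 0.26082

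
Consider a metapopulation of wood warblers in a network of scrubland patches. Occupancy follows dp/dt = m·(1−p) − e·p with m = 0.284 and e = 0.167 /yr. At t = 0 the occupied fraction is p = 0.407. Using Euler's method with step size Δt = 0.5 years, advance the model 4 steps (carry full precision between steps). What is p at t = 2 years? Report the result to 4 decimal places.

0.5496

Update rule: p ← p + [m·(1−p) − e·p]·Δt with Δt = 0.5.
step 1: Δp = +0.05022, p = 0.45722
step 2: Δp = +0.03890, p = 0.49612
step 3: Δp = +0.03013, p = 0.52624
step 4: Δp = +0.02333, p = 0.54958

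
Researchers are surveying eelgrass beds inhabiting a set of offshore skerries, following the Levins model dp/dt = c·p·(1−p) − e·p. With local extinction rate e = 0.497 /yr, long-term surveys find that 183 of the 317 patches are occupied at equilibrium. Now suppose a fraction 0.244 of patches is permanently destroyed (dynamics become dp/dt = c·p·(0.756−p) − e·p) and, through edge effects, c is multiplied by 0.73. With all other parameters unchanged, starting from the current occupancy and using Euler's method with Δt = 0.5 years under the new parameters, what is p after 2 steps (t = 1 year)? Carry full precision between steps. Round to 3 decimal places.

Observed p* = 183/317 = 0.57729.
Balance c(1−p*) = e gives c = e/(1 − 0.57729) = 0.497/0.42271 = 1.17574.
Starting from p₀ = 0.57729; update p ← p + (dp/dt)·Δt with the new parameters.
  1  |  dp/dt·Δt = -0.099182  |  p_1 = 0.478106
  2  |  dp/dt·Δt = -0.061792  |  p_2 = 0.416314

0.416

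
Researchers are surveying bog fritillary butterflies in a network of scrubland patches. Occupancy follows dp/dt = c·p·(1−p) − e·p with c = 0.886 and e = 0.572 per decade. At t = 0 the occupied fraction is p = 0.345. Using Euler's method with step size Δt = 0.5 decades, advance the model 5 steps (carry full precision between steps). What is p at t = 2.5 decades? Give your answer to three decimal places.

0.350

Update rule: p ← p + [c·p·(1−p) − e·p]·Δt with Δt = 0.5.
  1  |  dp/dt·Δt = +0.001437  |  p_1 = 0.346437
  2  |  dp/dt·Δt = +0.001222  |  p_2 = 0.347659
  3  |  dp/dt·Δt = +0.001038  |  p_3 = 0.348698
  4  |  dp/dt·Δt = +0.000881  |  p_4 = 0.349579
  5  |  dp/dt·Δt = +0.000747  |  p_5 = 0.350326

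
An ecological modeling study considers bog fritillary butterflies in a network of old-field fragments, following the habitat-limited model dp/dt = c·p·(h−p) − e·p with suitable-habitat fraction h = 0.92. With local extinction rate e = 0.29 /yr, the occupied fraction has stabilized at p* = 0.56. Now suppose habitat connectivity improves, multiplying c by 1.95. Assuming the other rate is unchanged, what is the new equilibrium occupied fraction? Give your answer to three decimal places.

Balance c(h−p*) = e gives c = e/(0.92 − 0.56000) = 0.29/0.36000 = 0.80556.
New p* = 0.92 − e/c = 0.92 − 0.29000/1.57084 = 0.73539.

0.735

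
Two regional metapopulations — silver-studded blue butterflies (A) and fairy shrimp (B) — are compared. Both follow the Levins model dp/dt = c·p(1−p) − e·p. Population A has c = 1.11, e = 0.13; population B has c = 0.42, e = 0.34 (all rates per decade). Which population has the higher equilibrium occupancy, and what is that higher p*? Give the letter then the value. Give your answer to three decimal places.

A: p*_A = 1 − 0.13/1.11 = 0.8829.
B: p*_B = 1 − 0.34/0.42 = 0.1905.
A is higher at 0.8829.

A, 0.883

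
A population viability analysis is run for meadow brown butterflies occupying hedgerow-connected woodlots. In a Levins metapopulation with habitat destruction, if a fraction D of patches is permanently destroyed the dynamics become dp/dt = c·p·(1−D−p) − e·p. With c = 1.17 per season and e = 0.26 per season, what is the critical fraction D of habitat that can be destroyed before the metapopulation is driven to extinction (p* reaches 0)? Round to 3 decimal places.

The nontrivial equilibrium is p* = (1−D) − e/c; extinction occurs when this hits zero.
So D_crit = 1 − e/c = 1 − 0.26/1.17 = 1 − 0.2222 = 0.7778.
Note this equals the original equilibrium occupancy — the Levins extinction-debt result.

0.778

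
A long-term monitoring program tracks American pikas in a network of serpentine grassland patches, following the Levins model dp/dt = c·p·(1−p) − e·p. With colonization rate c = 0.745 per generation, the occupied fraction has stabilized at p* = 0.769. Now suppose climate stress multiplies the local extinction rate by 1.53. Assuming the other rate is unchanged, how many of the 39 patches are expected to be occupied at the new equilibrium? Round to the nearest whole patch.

25

Balance c(1−p*) = e gives e = 0.745×(1 − 0.76900) = 0.17209.
New p* = 1 − e/c = 1 − 0.26330/0.74500 = 0.64658.
Expected occupied = 39 × 0.64658 = 25.22 ≈ 25.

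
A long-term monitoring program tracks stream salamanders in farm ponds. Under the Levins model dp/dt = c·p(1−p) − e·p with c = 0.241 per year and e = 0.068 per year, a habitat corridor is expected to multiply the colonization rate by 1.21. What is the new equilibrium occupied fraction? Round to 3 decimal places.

Before: p* = 1 − 0.068/0.241 = 0.7178.
After the change, c = 0.29161, e = 0.068, so p* = 1 − 0.068/0.29161 = 0.7668.

0.767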